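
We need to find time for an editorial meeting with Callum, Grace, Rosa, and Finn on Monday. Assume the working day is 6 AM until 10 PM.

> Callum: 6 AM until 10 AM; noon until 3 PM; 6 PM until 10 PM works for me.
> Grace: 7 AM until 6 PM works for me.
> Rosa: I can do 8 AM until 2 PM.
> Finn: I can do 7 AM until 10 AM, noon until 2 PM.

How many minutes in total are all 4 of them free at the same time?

240

Callum ∩ Grace: 07:00-10:00, 12:00-15:00.
Callum ∩ Grace ∩ Rosa: 08:00-10:00, 12:00-14:00.
Callum ∩ Grace ∩ Rosa ∩ Finn: 08:00-10:00, 12:00-14:00.
Summing the common windows: 120 + 120 = 240 minutes.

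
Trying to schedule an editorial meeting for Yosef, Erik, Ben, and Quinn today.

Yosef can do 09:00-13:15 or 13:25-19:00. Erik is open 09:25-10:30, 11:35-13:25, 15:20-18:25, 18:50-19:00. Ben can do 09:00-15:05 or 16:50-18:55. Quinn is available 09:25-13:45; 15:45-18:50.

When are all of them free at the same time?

09:25-10:30, 11:35-13:15, 16:50-18:25

Yosef ∩ Erik: 09:25-10:30, 11:35-13:15, 15:20-18:25, 18:50-19:00.
Yosef ∩ Erik ∩ Ben: 09:25-10:30, 11:35-13:15, 16:50-18:25, 18:50-18:55.
Yosef ∩ Erik ∩ Ben ∩ Quinn: 09:25-10:30, 11:35-13:15, 16:50-18:25.
So the common availability across everyone is 09:25-10:30, 11:35-13:15, 16:50-18:25.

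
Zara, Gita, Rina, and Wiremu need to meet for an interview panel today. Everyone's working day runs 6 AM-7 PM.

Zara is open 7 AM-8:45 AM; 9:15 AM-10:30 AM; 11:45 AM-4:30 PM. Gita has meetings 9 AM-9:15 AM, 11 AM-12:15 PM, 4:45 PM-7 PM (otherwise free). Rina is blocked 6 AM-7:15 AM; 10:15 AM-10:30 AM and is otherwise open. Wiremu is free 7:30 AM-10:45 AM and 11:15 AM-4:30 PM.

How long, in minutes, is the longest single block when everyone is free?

Zara free: 07:00-08:45, 09:15-10:30, 11:45-16:30.
Gita free: 06:00-09:00, 09:15-11:00, 12:15-16:45 (invert busy blocks within the working day).
Rina free: 07:15-10:15, 10:30-19:00 (invert busy blocks within the working day).
Wiremu free: 07:30-10:45, 11:15-16:30.
Zara ∩ Gita: 07:00-08:45, 09:15-10:30, 12:15-16:30.
Zara ∩ Gita ∩ Rina: 07:15-08:45, 09:15-10:15, 12:15-16:30.
Zara ∩ Gita ∩ Rina ∩ Wiremu: 07:30-08:45, 09:15-10:15, 12:15-16:30.
The longest is 12:15-16:30 at 255 minutes.

255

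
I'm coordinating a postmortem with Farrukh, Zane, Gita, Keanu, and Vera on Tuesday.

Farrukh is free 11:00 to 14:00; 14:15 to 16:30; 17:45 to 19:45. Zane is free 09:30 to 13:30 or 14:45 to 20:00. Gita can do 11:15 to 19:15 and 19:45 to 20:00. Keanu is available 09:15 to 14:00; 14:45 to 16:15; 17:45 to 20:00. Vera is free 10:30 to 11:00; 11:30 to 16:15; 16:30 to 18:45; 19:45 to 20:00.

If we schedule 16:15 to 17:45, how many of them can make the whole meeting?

Zane and Gita can make the full 16:15-17:45 slot — that's 2.

2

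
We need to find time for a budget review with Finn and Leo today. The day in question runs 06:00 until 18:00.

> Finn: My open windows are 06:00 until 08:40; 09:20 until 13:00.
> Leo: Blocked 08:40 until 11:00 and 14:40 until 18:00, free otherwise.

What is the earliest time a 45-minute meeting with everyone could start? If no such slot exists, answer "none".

06:00

Finn free: 06:00-08:40, 09:20-13:00.
Leo free: 06:00-08:40, 11:00-14:40 (invert busy blocks within the working day).
Finn ∩ Leo: 06:00-08:40, 11:00-13:00.
So the common availability across everyone is 06:00-08:40, 11:00-13:00.
The first common window of at least 45 minutes is 06:00-08:40, so the earliest start is 06:00.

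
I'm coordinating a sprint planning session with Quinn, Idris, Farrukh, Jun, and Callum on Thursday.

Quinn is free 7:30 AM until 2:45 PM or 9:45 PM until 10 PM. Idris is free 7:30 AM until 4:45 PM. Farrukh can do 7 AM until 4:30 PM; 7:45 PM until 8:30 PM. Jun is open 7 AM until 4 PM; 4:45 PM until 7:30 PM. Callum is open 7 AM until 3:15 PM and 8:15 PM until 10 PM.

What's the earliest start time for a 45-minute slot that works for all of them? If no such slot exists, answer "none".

Quinn ∩ Idris: 07:30-14:45.
Quinn ∩ Idris ∩ Farrukh: 07:30-14:45.
Quinn ∩ Idris ∩ Farrukh ∩ Jun: 07:30-14:45.
Quinn ∩ Idris ∩ Farrukh ∩ Jun ∩ Callum: 07:30-14:45.
The first common window of at least 45 minutes is 07:30-14:45, so the earliest start is 07:30.

07:30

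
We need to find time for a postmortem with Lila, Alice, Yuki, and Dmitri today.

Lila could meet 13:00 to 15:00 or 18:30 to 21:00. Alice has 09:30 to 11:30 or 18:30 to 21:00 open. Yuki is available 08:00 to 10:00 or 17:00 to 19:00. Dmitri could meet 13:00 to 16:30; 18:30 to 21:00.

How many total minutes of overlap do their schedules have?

30

Lila ∩ Alice: 18:30-21:00.
Lila ∩ Alice ∩ Yuki: 18:30-19:00.
Lila ∩ Alice ∩ Yuki ∩ Dmitri: 18:30-19:00.
That's a single block of 30 minutes.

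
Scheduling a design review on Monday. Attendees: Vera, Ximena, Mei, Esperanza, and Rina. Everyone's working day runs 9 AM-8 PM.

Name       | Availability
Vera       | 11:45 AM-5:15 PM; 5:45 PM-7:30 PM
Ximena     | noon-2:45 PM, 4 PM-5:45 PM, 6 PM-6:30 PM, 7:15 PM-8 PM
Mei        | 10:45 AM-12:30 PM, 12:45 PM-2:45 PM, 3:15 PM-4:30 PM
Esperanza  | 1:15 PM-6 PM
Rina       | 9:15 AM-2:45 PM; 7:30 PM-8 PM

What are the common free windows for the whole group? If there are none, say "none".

13:15-14:45

Vera ∩ Ximena: 12:00-14:45, 16:00-17:15, 18:00-18:30, 19:15-19:30.
Vera ∩ Ximena ∩ Mei: 12:00-12:30, 12:45-14:45, 16:00-16:30.
Vera ∩ Ximena ∩ Mei ∩ Esperanza: 13:15-14:45, 16:00-16:30.
Vera ∩ Ximena ∩ Mei ∩ Esperanza ∩ Rina: 13:15-14:45.
So the common availability across everyone is 13:15-14:45.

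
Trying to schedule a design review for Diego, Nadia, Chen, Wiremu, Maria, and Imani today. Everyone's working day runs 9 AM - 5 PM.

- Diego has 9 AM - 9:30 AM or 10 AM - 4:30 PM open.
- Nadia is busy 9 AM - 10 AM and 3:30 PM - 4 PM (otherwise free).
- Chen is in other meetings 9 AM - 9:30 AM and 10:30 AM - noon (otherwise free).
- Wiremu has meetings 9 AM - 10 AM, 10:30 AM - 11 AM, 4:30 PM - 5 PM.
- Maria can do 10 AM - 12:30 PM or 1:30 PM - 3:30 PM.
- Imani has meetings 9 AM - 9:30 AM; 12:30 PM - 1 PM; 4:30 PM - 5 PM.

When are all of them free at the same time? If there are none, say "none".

10:00-10:30, 12:00-12:30, 13:30-15:30

Diego free: 09:00-09:30, 10:00-16:30.
Nadia free: 10:00-15:30, 16:00-17:00 (invert busy blocks within the working day).
Chen free: 09:30-10:30, 12:00-17:00 (invert busy blocks within the working day).
Wiremu free: 10:00-10:30, 11:00-16:30 (invert busy blocks within the working day).
Maria free: 10:00-12:30, 13:30-15:30.
Imani free: 09:30-12:30, 13:00-16:30 (invert busy blocks within the working day).
Diego ∩ Nadia: 10:00-15:30, 16:00-16:30.
Diego ∩ Nadia ∩ Chen: 10:00-10:30, 12:00-15:30, 16:00-16:30.
Diego ∩ Nadia ∩ Chen ∩ Wiremu: 10:00-10:30, 12:00-15:30, 16:00-16:30.
Diego ∩ Nadia ∩ Chen ∩ Wiremu ∩ Maria: 10:00-10:30, 12:00-12:30, 13:30-15:30.
Diego ∩ Nadia ∩ Chen ∩ Wiremu ∩ Maria ∩ Imani: 10:00-10:30, 12:00-12:30, 13:30-15:30.
Those are the intersection windows.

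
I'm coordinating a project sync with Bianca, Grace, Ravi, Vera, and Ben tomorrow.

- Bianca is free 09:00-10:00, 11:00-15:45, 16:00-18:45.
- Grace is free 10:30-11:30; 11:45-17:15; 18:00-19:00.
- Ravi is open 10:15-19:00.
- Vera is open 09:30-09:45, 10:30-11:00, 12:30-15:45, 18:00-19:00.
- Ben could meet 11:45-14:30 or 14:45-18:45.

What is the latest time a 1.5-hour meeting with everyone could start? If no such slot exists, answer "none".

Bianca ∩ Grace: 11:00-11:30, 11:45-15:45, 16:00-17:15, 18:00-18:45.
Bianca ∩ Grace ∩ Ravi: 11:00-11:30, 11:45-15:45, 16:00-17:15, 18:00-18:45.
Bianca ∩ Grace ∩ Ravi ∩ Vera: 12:30-15:45, 18:00-18:45.
Bianca ∩ Grace ∩ Ravi ∩ Vera ∩ Ben: 12:30-14:30, 14:45-15:45, 18:00-18:45.
So the common availability across everyone is 12:30-14:30, 14:45-15:45, 18:00-18:45.
The last common window of at least 90 minutes is 12:30-14:30; a 90-minute meeting can start as late as 13:00 and still end by 14:30.

13:00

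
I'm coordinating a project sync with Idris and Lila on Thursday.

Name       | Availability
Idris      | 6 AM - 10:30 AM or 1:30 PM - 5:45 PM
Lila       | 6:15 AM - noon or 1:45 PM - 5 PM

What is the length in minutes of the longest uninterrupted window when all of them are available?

Idris ∩ Lila: 06:15-10:30, 13:45-17:00.
The longest is 06:15-10:30 at 255 minutes.

255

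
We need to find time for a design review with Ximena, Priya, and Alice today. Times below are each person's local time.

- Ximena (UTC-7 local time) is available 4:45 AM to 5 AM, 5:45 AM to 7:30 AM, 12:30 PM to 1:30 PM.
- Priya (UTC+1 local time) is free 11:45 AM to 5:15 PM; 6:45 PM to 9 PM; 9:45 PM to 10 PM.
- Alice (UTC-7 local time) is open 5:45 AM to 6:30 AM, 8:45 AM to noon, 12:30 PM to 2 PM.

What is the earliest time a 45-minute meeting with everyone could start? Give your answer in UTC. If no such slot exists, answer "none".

12:45

Ximena in UTC: 11:45-12:00, 12:45-14:30, 19:30-20:30 (add 7h to convert from UTC-7).
Priya in UTC: 10:45-16:15, 17:45-20:00, 20:45-21:00 (subtract 1h to convert from UTC+1).
Alice in UTC: 12:45-13:30, 15:45-19:00, 19:30-21:00 (add 7h to convert from UTC-7).
Ximena ∩ Priya: 11:45-12:00, 12:45-14:30, 19:30-20:00.
Ximena ∩ Priya ∩ Alice: 12:45-13:30, 19:30-20:00.
The first common window of at least 45 minutes is 12:45-13:30, so the earliest start is 12:45.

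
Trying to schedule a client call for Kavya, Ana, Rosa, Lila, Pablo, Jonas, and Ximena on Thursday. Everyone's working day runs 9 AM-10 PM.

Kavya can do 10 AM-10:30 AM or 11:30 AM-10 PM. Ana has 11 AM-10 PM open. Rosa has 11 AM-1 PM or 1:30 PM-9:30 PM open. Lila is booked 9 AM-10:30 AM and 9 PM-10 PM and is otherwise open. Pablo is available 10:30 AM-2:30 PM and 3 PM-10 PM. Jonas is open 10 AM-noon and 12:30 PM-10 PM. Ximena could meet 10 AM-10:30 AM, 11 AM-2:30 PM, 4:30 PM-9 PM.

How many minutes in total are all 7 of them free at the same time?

390

Kavya free: 10:00-10:30, 11:30-22:00.
Ana free: 11:00-22:00.
Rosa free: 11:00-13:00, 13:30-21:30.
Lila free: 10:30-21:00 (invert busy blocks within the working day).
Pablo free: 10:30-14:30, 15:00-22:00.
Jonas free: 10:00-12:00, 12:30-22:00.
Ximena free: 10:00-10:30, 11:00-14:30, 16:30-21:00.
Kavya ∩ Ana: 11:30-22:00.
Kavya ∩ Ana ∩ Rosa: 11:30-13:00, 13:30-21:30.
Kavya ∩ Ana ∩ Rosa ∩ Lila: 11:30-13:00, 13:30-21:00.
Kavya ∩ Ana ∩ Rosa ∩ Lila ∩ Pablo: 11:30-13:00, 13:30-14:30, 15:00-21:00.
Kavya ∩ Ana ∩ Rosa ∩ Lila ∩ Pablo ∩ Jonas: 11:30-12:00, 12:30-13:00, 13:30-14:30, 15:00-21:00.
Kavya ∩ Ana ∩ Rosa ∩ Lila ∩ Pablo ∩ Jonas ∩ Ximena: 11:30-12:00, 12:30-13:00, 13:30-14:30, 16:30-21:00.
Summing the common windows: 30 + 30 + 60 + 270 = 390 minutes.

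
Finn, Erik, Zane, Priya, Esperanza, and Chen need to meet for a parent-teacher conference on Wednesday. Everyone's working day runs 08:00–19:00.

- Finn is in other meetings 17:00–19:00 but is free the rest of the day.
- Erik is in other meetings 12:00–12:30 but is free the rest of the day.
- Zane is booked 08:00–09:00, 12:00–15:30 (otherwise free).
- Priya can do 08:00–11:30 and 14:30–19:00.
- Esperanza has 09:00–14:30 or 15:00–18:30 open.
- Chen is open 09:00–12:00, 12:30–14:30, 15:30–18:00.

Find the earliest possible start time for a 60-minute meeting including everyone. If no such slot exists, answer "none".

09:00

Finn free: 08:00-17:00 (invert busy blocks within the working day).
Erik free: 08:00-12:00, 12:30-19:00 (invert busy blocks within the working day).
Zane free: 09:00-12:00, 15:30-19:00 (invert busy blocks within the working day).
Priya free: 08:00-11:30, 14:30-19:00.
Esperanza free: 09:00-14:30, 15:00-18:30.
Chen free: 09:00-12:00, 12:30-14:30, 15:30-18:00.
Finn ∩ Erik: 08:00-12:00, 12:30-17:00.
Finn ∩ Erik ∩ Zane: 09:00-12:00, 15:30-17:00.
Finn ∩ Erik ∩ Zane ∩ Priya: 09:00-11:30, 15:30-17:00.
Finn ∩ Erik ∩ Zane ∩ Priya ∩ Esperanza: 09:00-11:30, 15:30-17:00.
Finn ∩ Erik ∩ Zane ∩ Priya ∩ Esperanza ∩ Chen: 09:00-11:30, 15:30-17:00.
Those are the intersection windows.
The first common window of at least 60 minutes is 09:00-11:30, so the earliest start is 09:00.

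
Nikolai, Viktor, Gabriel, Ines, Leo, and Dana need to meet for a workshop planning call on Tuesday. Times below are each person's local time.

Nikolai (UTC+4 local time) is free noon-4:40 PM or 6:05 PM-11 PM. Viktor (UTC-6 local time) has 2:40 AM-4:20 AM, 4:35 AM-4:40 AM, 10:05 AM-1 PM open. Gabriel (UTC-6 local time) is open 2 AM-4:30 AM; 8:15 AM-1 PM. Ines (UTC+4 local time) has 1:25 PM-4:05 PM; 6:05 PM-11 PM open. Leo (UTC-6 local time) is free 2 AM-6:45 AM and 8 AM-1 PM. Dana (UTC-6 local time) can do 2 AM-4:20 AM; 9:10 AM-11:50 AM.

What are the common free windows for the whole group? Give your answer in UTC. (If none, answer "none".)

Nikolai in UTC: 08:00-12:40, 14:05-19:00 (subtract 4h to convert from UTC+4).
Viktor in UTC: 08:40-10:20, 10:35-10:40, 16:05-19:00 (add 6h to convert from UTC-6).
Gabriel in UTC: 08:00-10:30, 14:15-19:00 (add 6h to convert from UTC-6).
Ines in UTC: 09:25-12:05, 14:05-19:00 (subtract 4h to convert from UTC+4).
Leo in UTC: 08:00-12:45, 14:00-19:00 (add 6h to convert from UTC-6).
Dana in UTC: 08:00-10:20, 15:10-17:50 (add 6h to convert from UTC-6).
Nikolai ∩ Viktor: 08:40-10:20, 10:35-10:40, 16:05-19:00.
Nikolai ∩ Viktor ∩ Gabriel: 08:40-10:20, 16:05-19:00.
Nikolai ∩ Viktor ∩ Gabriel ∩ Ines: 09:25-10:20, 16:05-19:00.
Nikolai ∩ Viktor ∩ Gabriel ∩ Ines ∩ Leo: 09:25-10:20, 16:05-19:00.
Nikolai ∩ Viktor ∩ Gabriel ∩ Ines ∩ Leo ∩ Dana: 09:25-10:20, 16:05-17:50.
Those are the intersection windows.

09:25-10:20, 16:05-17:50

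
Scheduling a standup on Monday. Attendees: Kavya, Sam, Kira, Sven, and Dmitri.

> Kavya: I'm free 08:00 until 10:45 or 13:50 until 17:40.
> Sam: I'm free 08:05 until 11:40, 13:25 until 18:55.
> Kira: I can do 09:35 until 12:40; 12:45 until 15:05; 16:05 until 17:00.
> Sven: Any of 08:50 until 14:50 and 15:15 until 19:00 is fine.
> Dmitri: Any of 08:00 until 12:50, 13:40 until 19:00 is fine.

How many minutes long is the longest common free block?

70

Kavya ∩ Sam: 08:05-10:45, 13:50-17:40.
Kavya ∩ Sam ∩ Kira: 09:35-10:45, 13:50-15:05, 16:05-17:00.
Kavya ∩ Sam ∩ Kira ∩ Sven: 09:35-10:45, 13:50-14:50, 16:05-17:00.
Kavya ∩ Sam ∩ Kira ∩ Sven ∩ Dmitri: 09:35-10:45, 13:50-14:50, 16:05-17:00.
The longest is 09:35-10:45 at 70 minutes.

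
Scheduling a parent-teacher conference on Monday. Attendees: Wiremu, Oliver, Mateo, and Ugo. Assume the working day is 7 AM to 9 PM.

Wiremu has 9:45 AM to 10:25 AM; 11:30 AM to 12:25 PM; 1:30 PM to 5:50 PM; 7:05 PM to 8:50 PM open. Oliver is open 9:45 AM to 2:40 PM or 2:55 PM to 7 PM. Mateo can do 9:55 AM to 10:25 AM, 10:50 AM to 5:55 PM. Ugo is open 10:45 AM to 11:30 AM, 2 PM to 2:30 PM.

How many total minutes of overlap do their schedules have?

30

Wiremu ∩ Oliver: 09:45-10:25, 11:30-12:25, 13:30-14:40, 14:55-17:50.
Wiremu ∩ Oliver ∩ Mateo: 09:55-10:25, 11:30-12:25, 13:30-14:40, 14:55-17:50.
Wiremu ∩ Oliver ∩ Mateo ∩ Ugo: 14:00-14:30.
That's a single block of 30 minutes.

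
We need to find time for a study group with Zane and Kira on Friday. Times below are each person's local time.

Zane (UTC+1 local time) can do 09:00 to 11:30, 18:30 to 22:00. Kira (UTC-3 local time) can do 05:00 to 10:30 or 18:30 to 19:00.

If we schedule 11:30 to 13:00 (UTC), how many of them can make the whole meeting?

Zane in UTC: 08:00-10:30, 17:30-21:00 (subtract 1h to convert from UTC+1).
Kira in UTC: 08:00-13:30, 21:30-22:00 (add 3h to convert from UTC-3).
Kira can make the full 11:30-13:00 slot — that's 1.

1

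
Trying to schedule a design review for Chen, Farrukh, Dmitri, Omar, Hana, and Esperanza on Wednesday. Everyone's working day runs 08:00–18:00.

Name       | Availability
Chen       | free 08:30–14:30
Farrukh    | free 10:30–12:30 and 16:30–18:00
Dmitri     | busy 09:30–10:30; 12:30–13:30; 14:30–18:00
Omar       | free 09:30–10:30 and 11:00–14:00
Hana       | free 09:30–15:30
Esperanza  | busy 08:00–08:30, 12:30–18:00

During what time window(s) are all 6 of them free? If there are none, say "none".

11:00-12:30

Chen free: 08:30-14:30.
Farrukh free: 10:30-12:30, 16:30-18:00.
Dmitri free: 08:00-09:30, 10:30-12:30, 13:30-14:30 (invert busy blocks within the working day).
Omar free: 09:30-10:30, 11:00-14:00.
Hana free: 09:30-15:30.
Esperanza free: 08:30-12:30 (invert busy blocks within the working day).
Chen ∩ Farrukh: 10:30-12:30.
Chen ∩ Farrukh ∩ Dmitri: 10:30-12:30.
Chen ∩ Farrukh ∩ Dmitri ∩ Omar: 11:00-12:30.
Chen ∩ Farrukh ∩ Dmitri ∩ Omar ∩ Hana: 11:00-12:30.
Chen ∩ Farrukh ∩ Dmitri ∩ Omar ∩ Hana ∩ Esperanza: 11:00-12:30.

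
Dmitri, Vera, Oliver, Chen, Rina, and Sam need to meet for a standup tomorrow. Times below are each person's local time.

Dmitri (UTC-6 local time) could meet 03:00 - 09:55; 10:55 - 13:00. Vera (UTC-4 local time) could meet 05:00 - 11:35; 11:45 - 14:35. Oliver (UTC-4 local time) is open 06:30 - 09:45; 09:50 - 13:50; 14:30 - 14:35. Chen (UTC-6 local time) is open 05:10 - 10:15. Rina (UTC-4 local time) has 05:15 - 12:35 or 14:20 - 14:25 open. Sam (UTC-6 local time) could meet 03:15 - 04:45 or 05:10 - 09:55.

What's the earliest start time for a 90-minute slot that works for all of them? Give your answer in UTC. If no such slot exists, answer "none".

Dmitri in UTC: 09:00-15:55, 16:55-19:00 (add 6h to convert from UTC-6).
Vera in UTC: 09:00-15:35, 15:45-18:35 (add 4h to convert from UTC-4).
Oliver in UTC: 10:30-13:45, 13:50-17:50, 18:30-18:35 (add 4h to convert from UTC-4).
Chen in UTC: 11:10-16:15 (add 6h to convert from UTC-6).
Rina in UTC: 09:15-16:35, 18:20-18:25 (add 4h to convert from UTC-4).
Sam in UTC: 09:15-10:45, 11:10-15:55 (add 6h to convert from UTC-6).
Dmitri ∩ Vera: 09:00-15:35, 15:45-15:55, 16:55-18:35.
Dmitri ∩ Vera ∩ Oliver: 10:30-13:45, 13:50-15:35, 15:45-15:55, 16:55-17:50, 18:30-18:35.
Dmitri ∩ Vera ∩ Oliver ∩ Chen: 11:10-13:45, 13:50-15:35, 15:45-15:55.
Dmitri ∩ Vera ∩ Oliver ∩ Chen ∩ Rina: 11:10-13:45, 13:50-15:35, 15:45-15:55.
Dmitri ∩ Vera ∩ Oliver ∩ Chen ∩ Rina ∩ Sam: 11:10-13:45, 13:50-15:35, 15:45-15:55.
The first common window of at least 90 minutes is 11:10-13:45, so the earliest start is 11:10.

11:10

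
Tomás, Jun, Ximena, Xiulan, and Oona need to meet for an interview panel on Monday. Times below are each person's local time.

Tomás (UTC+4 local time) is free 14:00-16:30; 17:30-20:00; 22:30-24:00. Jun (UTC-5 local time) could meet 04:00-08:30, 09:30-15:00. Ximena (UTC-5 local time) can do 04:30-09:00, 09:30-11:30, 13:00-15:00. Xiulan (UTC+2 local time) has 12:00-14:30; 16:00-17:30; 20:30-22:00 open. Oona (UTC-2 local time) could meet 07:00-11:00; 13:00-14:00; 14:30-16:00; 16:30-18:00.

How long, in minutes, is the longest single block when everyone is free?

150

Tomás in UTC: 10:00-12:30, 13:30-16:00, 18:30-20:00 (subtract 4h to convert from UTC+4).
Jun in UTC: 09:00-13:30, 14:30-20:00 (add 5h to convert from UTC-5).
Ximena in UTC: 09:30-14:00, 14:30-16:30, 18:00-20:00 (add 5h to convert from UTC-5).
Xiulan in UTC: 10:00-12:30, 14:00-15:30, 18:30-20:00 (subtract 2h to convert from UTC+2).
Oona in UTC: 09:00-13:00, 15:00-16:00, 16:30-18:00, 18:30-20:00 (add 2h to convert from UTC-2).
Tomás ∩ Jun: 10:00-12:30, 14:30-16:00, 18:30-20:00.
Tomás ∩ Jun ∩ Ximena: 10:00-12:30, 14:30-16:00, 18:30-20:00.
Tomás ∩ Jun ∩ Ximena ∩ Xiulan: 10:00-12:30, 14:30-15:30, 18:30-20:00.
Tomás ∩ Jun ∩ Ximena ∩ Xiulan ∩ Oona: 10:00-12:30, 15:00-15:30, 18:30-20:00.
The longest is 10:00-12:30 at 150 minutes.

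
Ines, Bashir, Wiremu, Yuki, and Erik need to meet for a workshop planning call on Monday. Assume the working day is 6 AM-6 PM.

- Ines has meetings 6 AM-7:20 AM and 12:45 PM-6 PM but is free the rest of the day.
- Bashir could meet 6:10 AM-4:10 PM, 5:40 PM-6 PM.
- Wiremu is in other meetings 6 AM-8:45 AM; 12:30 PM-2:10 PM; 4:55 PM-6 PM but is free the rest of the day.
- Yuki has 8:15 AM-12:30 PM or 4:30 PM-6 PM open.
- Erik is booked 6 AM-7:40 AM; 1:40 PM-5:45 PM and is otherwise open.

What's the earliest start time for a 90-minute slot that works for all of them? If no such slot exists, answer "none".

Ines free: 07:20-12:45 (invert busy blocks within the working day).
Bashir free: 06:10-16:10, 17:40-18:00.
Wiremu free: 08:45-12:30, 14:10-16:55 (invert busy blocks within the working day).
Yuki free: 08:15-12:30, 16:30-18:00.
Erik free: 07:40-13:40, 17:45-18:00 (invert busy blocks within the working day).
Ines ∩ Bashir: 07:20-12:45.
Ines ∩ Bashir ∩ Wiremu: 08:45-12:30.
Ines ∩ Bashir ∩ Wiremu ∩ Yuki: 08:45-12:30.
Ines ∩ Bashir ∩ Wiremu ∩ Yuki ∩ Erik: 08:45-12:30.
Those are the intersection windows.
The first common window of at least 90 minutes is 08:45-12:30, so the earliest start is 08:45.

08:45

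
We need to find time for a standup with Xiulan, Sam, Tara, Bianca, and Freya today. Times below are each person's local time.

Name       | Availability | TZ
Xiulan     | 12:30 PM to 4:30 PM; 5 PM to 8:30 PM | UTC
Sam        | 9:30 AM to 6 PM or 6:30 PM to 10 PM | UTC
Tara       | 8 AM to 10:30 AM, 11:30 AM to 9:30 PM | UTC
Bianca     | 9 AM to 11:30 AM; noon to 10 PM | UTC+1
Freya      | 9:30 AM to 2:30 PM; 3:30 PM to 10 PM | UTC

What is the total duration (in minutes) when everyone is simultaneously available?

360

Xiulan in UTC: 12:30-16:30, 17:00-20:30.
Sam in UTC: 09:30-18:00, 18:30-22:00.
Tara in UTC: 08:00-10:30, 11:30-21:30.
Bianca in UTC: 08:00-10:30, 11:00-21:00 (subtract 1h to convert from UTC+1).
Freya in UTC: 09:30-14:30, 15:30-22:00.
Xiulan ∩ Sam: 12:30-16:30, 17:00-18:00, 18:30-20:30.
Xiulan ∩ Sam ∩ Tara: 12:30-16:30, 17:00-18:00, 18:30-20:30.
Xiulan ∩ Sam ∩ Tara ∩ Bianca: 12:30-16:30, 17:00-18:00, 18:30-20:30.
Xiulan ∩ Sam ∩ Tara ∩ Bianca ∩ Freya: 12:30-14:30, 15:30-16:30, 17:00-18:00, 18:30-20:30.
Summing the common windows: 120 + 60 + 60 + 120 = 360 minutes.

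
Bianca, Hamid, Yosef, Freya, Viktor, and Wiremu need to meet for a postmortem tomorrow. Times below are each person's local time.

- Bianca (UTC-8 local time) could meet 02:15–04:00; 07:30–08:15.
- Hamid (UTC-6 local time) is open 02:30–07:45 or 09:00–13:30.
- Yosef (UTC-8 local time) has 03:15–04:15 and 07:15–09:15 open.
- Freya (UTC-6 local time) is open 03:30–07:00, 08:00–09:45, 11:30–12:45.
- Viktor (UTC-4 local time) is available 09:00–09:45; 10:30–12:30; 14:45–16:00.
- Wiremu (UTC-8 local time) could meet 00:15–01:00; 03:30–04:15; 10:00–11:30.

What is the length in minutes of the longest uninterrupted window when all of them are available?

Bianca in UTC: 10:15-12:00, 15:30-16:15 (add 8h to convert from UTC-8).
Hamid in UTC: 08:30-13:45, 15:00-19:30 (add 6h to convert from UTC-6).
Yosef in UTC: 11:15-12:15, 15:15-17:15 (add 8h to convert from UTC-8).
Freya in UTC: 09:30-13:00, 14:00-15:45, 17:30-18:45 (add 6h to convert from UTC-6).
Viktor in UTC: 13:00-13:45, 14:30-16:30, 18:45-20:00 (add 4h to convert from UTC-4).
Wiremu in UTC: 08:15-09:00, 11:30-12:15, 18:00-19:30 (add 8h to convert from UTC-8).
Bianca ∩ Hamid: 10:15-12:00, 15:30-16:15.
Bianca ∩ Hamid ∩ Yosef: 11:15-12:00, 15:30-16:15.
Bianca ∩ Hamid ∩ Yosef ∩ Freya: 11:15-12:00, 15:30-15:45.
Bianca ∩ Hamid ∩ Yosef ∩ Freya ∩ Viktor: 15:30-15:45.
Bianca ∩ Hamid ∩ Yosef ∩ Freya ∩ Viktor ∩ Wiremu: ∅.
There is no time when everyone is free.
No common window exists, so the longest block is 0 minutes.

0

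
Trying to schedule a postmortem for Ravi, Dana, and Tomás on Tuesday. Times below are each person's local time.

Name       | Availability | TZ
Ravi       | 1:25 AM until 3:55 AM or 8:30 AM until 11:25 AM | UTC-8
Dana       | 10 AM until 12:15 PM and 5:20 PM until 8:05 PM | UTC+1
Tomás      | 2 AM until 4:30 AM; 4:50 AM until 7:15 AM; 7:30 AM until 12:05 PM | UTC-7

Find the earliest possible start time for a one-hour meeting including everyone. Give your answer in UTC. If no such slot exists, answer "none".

Ravi in UTC: 09:25-11:55, 16:30-19:25 (add 8h to convert from UTC-8).
Dana in UTC: 09:00-11:15, 16:20-19:05 (subtract 1h to convert from UTC+1).
Tomás in UTC: 09:00-11:30, 11:50-14:15, 14:30-19:05 (add 7h to convert from UTC-7).
Ravi ∩ Dana: 09:25-11:15, 16:30-19:05.
Ravi ∩ Dana ∩ Tomás: 09:25-11:15, 16:30-19:05.
The first common window of at least 60 minutes is 09:25-11:15, so the earliest start is 09:25.

09:25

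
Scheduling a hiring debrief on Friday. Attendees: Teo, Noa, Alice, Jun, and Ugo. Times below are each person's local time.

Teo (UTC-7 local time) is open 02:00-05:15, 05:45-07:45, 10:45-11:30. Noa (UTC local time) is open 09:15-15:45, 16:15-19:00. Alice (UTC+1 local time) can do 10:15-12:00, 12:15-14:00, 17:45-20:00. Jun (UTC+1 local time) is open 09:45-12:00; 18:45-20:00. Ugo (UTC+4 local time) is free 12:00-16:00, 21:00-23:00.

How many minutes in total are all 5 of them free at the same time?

Teo in UTC: 09:00-12:15, 12:45-14:45, 17:45-18:30 (add 7h to convert from UTC-7).
Noa in UTC: 09:15-15:45, 16:15-19:00.
Alice in UTC: 09:15-11:00, 11:15-13:00, 16:45-19:00 (subtract 1h to convert from UTC+1).
Jun in UTC: 08:45-11:00, 17:45-19:00 (subtract 1h to convert from UTC+1).
Ugo in UTC: 08:00-12:00, 17:00-19:00 (subtract 4h to convert from UTC+4).
Teo ∩ Noa: 09:15-12:15, 12:45-14:45, 17:45-18:30.
Teo ∩ Noa ∩ Alice: 09:15-11:00, 11:15-12:15, 12:45-13:00, 17:45-18:30.
Teo ∩ Noa ∩ Alice ∩ Jun: 09:15-11:00, 17:45-18:30.
Teo ∩ Noa ∩ Alice ∩ Jun ∩ Ugo: 09:15-11:00, 17:45-18:30.
So the common availability across everyone is 09:15-11:00, 17:45-18:30.
Summing the common windows: 105 + 45 = 150 minutes.

150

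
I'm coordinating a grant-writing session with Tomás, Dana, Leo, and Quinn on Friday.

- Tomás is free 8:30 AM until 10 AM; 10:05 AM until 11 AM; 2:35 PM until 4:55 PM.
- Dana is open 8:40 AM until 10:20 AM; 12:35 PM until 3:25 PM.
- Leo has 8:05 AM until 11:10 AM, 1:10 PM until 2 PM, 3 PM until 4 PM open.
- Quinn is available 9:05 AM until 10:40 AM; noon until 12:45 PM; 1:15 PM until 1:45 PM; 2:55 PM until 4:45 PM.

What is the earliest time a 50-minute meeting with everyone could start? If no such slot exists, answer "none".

Tomás ∩ Dana: 08:40-10:00, 10:05-10:20, 14:35-15:25.
Tomás ∩ Dana ∩ Leo: 08:40-10:00, 10:05-10:20, 15:00-15:25.
Tomás ∩ Dana ∩ Leo ∩ Quinn: 09:05-10:00, 10:05-10:20, 15:00-15:25.
The first common window of at least 50 minutes is 09:05-10:00, so the earliest start is 09:05.

09:05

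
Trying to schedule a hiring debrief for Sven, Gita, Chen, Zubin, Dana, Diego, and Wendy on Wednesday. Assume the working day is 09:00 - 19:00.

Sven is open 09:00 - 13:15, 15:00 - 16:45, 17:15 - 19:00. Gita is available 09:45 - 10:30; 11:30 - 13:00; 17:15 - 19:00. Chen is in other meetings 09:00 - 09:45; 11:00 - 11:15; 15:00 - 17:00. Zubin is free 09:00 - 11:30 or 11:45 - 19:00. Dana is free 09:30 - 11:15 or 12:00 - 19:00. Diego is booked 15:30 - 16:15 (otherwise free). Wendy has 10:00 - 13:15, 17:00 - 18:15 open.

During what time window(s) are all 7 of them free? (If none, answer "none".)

10:00-10:30, 12:00-13:00, 17:15-18:15

Sven free: 09:00-13:15, 15:00-16:45, 17:15-19:00.
Gita free: 09:45-10:30, 11:30-13:00, 17:15-19:00.
Chen free: 09:45-11:00, 11:15-15:00, 17:00-19:00 (invert busy blocks within the working day).
Zubin free: 09:00-11:30, 11:45-19:00.
Dana free: 09:30-11:15, 12:00-19:00.
Diego free: 09:00-15:30, 16:15-19:00 (invert busy blocks within the working day).
Wendy free: 10:00-13:15, 17:00-18:15.
Sven ∩ Gita: 09:45-10:30, 11:30-13:00, 17:15-19:00.
Sven ∩ Gita ∩ Chen: 09:45-10:30, 11:30-13:00, 17:15-19:00.
Sven ∩ Gita ∩ Chen ∩ Zubin: 09:45-10:30, 11:45-13:00, 17:15-19:00.
Sven ∩ Gita ∩ Chen ∩ Zubin ∩ Dana: 09:45-10:30, 12:00-13:00, 17:15-19:00.
Sven ∩ Gita ∩ Chen ∩ Zubin ∩ Dana ∩ Diego: 09:45-10:30, 12:00-13:00, 17:15-19:00.
Sven ∩ Gita ∩ Chen ∩ Zubin ∩ Dana ∩ Diego ∩ Wendy: 10:00-10:30, 12:00-13:00, 17:15-18:15.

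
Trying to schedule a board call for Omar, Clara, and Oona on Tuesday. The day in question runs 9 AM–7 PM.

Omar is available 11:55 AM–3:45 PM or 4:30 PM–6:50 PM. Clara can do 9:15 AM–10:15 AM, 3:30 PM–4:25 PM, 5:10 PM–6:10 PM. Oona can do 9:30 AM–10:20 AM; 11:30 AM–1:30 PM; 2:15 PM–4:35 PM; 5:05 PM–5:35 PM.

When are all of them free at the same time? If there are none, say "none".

15:30-15:45, 17:10-17:35

Omar ∩ Clara: 15:30-15:45, 17:10-18:10.
Omar ∩ Clara ∩ Oona: 15:30-15:45, 17:10-17:35.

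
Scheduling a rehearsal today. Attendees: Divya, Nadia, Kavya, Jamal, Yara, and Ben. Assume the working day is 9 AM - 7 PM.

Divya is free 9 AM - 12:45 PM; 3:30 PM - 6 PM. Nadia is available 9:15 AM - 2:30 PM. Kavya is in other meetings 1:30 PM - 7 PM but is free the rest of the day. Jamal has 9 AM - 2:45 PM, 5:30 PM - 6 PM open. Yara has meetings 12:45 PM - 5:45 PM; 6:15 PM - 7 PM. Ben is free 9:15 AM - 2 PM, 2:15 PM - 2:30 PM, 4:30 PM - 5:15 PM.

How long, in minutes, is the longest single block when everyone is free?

Divya free: 09:00-12:45, 15:30-18:00.
Nadia free: 09:15-14:30.
Kavya free: 09:00-13:30 (invert busy blocks within the working day).
Jamal free: 09:00-14:45, 17:30-18:00.
Yara free: 09:00-12:45, 17:45-18:15 (invert busy blocks within the working day).
Ben free: 09:15-14:00, 14:15-14:30, 16:30-17:15.
Divya ∩ Nadia: 09:15-12:45.
Divya ∩ Nadia ∩ Kavya: 09:15-12:45.
Divya ∩ Nadia ∩ Kavya ∩ Jamal: 09:15-12:45.
Divya ∩ Nadia ∩ Kavya ∩ Jamal ∩ Yara: 09:15-12:45.
Divya ∩ Nadia ∩ Kavya ∩ Jamal ∩ Yara ∩ Ben: 09:15-12:45.
Those are the intersection windows.
The longest is 09:15-12:45 at 210 minutes.

210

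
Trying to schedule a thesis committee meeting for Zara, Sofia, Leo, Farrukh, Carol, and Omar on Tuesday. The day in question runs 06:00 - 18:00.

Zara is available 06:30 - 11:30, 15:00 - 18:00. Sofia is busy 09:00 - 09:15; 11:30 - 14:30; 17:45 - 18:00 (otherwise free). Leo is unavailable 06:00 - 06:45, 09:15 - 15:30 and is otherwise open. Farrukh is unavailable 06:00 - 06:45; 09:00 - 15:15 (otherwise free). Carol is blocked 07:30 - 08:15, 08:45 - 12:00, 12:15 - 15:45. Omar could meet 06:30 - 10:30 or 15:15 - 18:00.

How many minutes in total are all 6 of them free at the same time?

195

Zara free: 06:30-11:30, 15:00-18:00.
Sofia free: 06:00-09:00, 09:15-11:30, 14:30-17:45 (invert busy blocks within the working day).
Leo free: 06:45-09:15, 15:30-18:00 (invert busy blocks within the working day).
Farrukh free: 06:45-09:00, 15:15-18:00 (invert busy blocks within the working day).
Carol free: 06:00-07:30, 08:15-08:45, 12:00-12:15, 15:45-18:00 (invert busy blocks within the working day).
Omar free: 06:30-10:30, 15:15-18:00.
Zara ∩ Sofia: 06:30-09:00, 09:15-11:30, 15:00-17:45.
Zara ∩ Sofia ∩ Leo: 06:45-09:00, 15:30-17:45.
Zara ∩ Sofia ∩ Leo ∩ Farrukh: 06:45-09:00, 15:30-17:45.
Zara ∩ Sofia ∩ Leo ∩ Farrukh ∩ Carol: 06:45-07:30, 08:15-08:45, 15:45-17:45.
Zara ∩ Sofia ∩ Leo ∩ Farrukh ∩ Carol ∩ Omar: 06:45-07:30, 08:15-08:45, 15:45-17:45.
So the common availability across everyone is 06:45-07:30, 08:15-08:45, 15:45-17:45.
Summing the common windows: 45 + 30 + 120 = 195 minutes.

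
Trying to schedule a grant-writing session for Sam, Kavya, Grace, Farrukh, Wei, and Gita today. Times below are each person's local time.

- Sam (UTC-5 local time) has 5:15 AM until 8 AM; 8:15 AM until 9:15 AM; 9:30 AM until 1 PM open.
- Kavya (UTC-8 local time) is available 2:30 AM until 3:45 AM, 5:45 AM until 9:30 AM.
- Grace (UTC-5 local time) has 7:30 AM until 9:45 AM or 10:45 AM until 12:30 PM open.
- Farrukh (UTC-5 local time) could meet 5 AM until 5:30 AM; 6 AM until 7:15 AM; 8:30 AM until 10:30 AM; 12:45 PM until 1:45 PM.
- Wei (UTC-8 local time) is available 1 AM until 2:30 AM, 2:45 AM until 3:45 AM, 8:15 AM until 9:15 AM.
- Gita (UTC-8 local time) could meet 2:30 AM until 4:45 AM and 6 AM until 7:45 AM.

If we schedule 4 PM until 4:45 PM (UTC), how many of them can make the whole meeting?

3

Sam in UTC: 10:15-13:00, 13:15-14:15, 14:30-18:00 (add 5h to convert from UTC-5).
Kavya in UTC: 10:30-11:45, 13:45-17:30 (add 8h to convert from UTC-8).
Grace in UTC: 12:30-14:45, 15:45-17:30 (add 5h to convert from UTC-5).
Farrukh in UTC: 10:00-10:30, 11:00-12:15, 13:30-15:30, 17:45-18:45 (add 5h to convert from UTC-5).
Wei in UTC: 09:00-10:30, 10:45-11:45, 16:15-17:15 (add 8h to convert from UTC-8).
Gita in UTC: 10:30-12:45, 14:00-15:45 (add 8h to convert from UTC-8).
Sam, Kavya, and Grace can make the full 16:00-16:45 slot — that's 3.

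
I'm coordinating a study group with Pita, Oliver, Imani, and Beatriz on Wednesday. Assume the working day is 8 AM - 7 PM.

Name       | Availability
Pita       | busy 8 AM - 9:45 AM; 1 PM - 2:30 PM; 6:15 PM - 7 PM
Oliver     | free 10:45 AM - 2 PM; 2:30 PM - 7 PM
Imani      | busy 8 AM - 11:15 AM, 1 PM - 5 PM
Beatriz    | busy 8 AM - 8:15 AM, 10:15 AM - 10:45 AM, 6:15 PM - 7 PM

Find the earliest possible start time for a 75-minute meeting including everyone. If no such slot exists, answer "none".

11:15

Pita free: 09:45-13:00, 14:30-18:15 (invert busy blocks within the working day).
Oliver free: 10:45-14:00, 14:30-19:00.
Imani free: 11:15-13:00, 17:00-19:00 (invert busy blocks within the working day).
Beatriz free: 08:15-10:15, 10:45-18:15 (invert busy blocks within the working day).
Pita ∩ Oliver: 10:45-13:00, 14:30-18:15.
Pita ∩ Oliver ∩ Imani: 11:15-13:00, 17:00-18:15.
Pita ∩ Oliver ∩ Imani ∩ Beatriz: 11:15-13:00, 17:00-18:15.
The first common window of at least 75 minutes is 11:15-13:00, so the earliest start is 11:15.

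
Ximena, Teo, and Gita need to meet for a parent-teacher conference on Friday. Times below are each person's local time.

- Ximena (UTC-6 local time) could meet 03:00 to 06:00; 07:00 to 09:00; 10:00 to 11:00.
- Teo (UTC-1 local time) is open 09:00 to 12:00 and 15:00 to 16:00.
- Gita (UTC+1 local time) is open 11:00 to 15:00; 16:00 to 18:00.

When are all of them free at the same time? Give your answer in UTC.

10:00-12:00, 16:00-17:00

Ximena in UTC: 09:00-12:00, 13:00-15:00, 16:00-17:00 (add 6h to convert from UTC-6).
Teo in UTC: 10:00-13:00, 16:00-17:00 (add 1h to convert from UTC-1).
Gita in UTC: 10:00-14:00, 15:00-17:00 (subtract 1h to convert from UTC+1).
Ximena ∩ Teo: 10:00-12:00, 16:00-17:00.
Ximena ∩ Teo ∩ Gita: 10:00-12:00, 16:00-17:00.
Those are the intersection windows.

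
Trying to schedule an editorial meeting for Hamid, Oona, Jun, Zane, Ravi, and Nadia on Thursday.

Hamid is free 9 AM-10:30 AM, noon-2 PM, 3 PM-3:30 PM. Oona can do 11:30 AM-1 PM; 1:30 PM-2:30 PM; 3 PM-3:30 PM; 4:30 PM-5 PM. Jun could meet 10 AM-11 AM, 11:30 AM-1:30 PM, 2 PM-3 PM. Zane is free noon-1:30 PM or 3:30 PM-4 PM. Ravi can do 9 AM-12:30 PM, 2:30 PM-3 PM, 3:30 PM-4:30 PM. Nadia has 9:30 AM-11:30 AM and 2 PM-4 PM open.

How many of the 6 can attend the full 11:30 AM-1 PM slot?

Oona and Jun can make the full 11:30-13:00 slot — that's 2.

2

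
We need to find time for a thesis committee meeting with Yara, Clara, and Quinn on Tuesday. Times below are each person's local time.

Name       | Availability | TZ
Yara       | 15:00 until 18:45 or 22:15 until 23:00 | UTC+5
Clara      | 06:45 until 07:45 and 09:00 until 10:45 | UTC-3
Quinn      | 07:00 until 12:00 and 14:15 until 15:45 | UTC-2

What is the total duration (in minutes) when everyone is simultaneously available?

Yara in UTC: 10:00-13:45, 17:15-18:00 (subtract 5h to convert from UTC+5).
Clara in UTC: 09:45-10:45, 12:00-13:45 (add 3h to convert from UTC-3).
Quinn in UTC: 09:00-14:00, 16:15-17:45 (add 2h to convert from UTC-2).
Yara ∩ Clara: 10:00-10:45, 12:00-13:45.
Yara ∩ Clara ∩ Quinn: 10:00-10:45, 12:00-13:45.
Summing the common windows: 45 + 105 = 150 minutes.

150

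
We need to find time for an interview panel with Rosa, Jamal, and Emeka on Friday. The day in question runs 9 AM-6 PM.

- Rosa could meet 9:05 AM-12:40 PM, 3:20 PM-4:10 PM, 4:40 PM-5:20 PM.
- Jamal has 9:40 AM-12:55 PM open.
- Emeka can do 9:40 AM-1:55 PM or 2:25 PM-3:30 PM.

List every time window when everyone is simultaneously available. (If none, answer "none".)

09:40-12:40

Rosa ∩ Jamal: 09:40-12:40.
Rosa ∩ Jamal ∩ Emeka: 09:40-12:40.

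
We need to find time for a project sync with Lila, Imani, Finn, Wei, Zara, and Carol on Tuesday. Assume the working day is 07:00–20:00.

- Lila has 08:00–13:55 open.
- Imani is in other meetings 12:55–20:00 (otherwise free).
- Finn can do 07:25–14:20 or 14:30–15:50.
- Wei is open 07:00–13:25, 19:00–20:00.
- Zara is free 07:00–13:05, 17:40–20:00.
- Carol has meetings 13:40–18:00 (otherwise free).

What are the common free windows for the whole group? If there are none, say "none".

Lila free: 08:00-13:55.
Imani free: 07:00-12:55 (invert busy blocks within the working day).
Finn free: 07:25-14:20, 14:30-15:50.
Wei free: 07:00-13:25, 19:00-20:00.
Zara free: 07:00-13:05, 17:40-20:00.
Carol free: 07:00-13:40, 18:00-20:00 (invert busy blocks within the working day).
Lila ∩ Imani: 08:00-12:55.
Lila ∩ Imani ∩ Finn: 08:00-12:55.
Lila ∩ Imani ∩ Finn ∩ Wei: 08:00-12:55.
Lila ∩ Imani ∩ Finn ∩ Wei ∩ Zara: 08:00-12:55.
Lila ∩ Imani ∩ Finn ∩ Wei ∩ Zara ∩ Carol: 08:00-12:55.

08:00-12:55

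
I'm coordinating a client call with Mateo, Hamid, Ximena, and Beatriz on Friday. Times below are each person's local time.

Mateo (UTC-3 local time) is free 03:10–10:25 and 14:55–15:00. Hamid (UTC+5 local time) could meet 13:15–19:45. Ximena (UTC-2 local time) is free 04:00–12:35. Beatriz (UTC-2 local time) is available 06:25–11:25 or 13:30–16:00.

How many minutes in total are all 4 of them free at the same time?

300

Mateo in UTC: 06:10-13:25, 17:55-18:00 (add 3h to convert from UTC-3).
Hamid in UTC: 08:15-14:45 (subtract 5h to convert from UTC+5).
Ximena in UTC: 06:00-14:35 (add 2h to convert from UTC-2).
Beatriz in UTC: 08:25-13:25, 15:30-18:00 (add 2h to convert from UTC-2).
Mateo ∩ Hamid: 08:15-13:25.
Mateo ∩ Hamid ∩ Ximena: 08:15-13:25.
Mateo ∩ Hamid ∩ Ximena ∩ Beatriz: 08:25-13:25.
That's a single block of 300 minutes.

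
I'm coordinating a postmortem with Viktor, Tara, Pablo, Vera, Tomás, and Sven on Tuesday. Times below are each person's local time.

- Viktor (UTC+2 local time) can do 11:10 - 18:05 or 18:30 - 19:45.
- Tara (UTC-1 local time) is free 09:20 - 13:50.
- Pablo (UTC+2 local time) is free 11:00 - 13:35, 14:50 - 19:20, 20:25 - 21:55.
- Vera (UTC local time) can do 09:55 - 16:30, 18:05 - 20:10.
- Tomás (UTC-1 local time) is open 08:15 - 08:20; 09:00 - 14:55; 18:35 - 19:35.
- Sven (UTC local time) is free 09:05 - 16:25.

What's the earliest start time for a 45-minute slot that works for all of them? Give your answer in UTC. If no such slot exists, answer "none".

10:20

Viktor in UTC: 09:10-16:05, 16:30-17:45 (subtract 2h to convert from UTC+2).
Tara in UTC: 10:20-14:50 (add 1h to convert from UTC-1).
Pablo in UTC: 09:00-11:35, 12:50-17:20, 18:25-19:55 (subtract 2h to convert from UTC+2).
Vera in UTC: 09:55-16:30, 18:05-20:10.
Tomás in UTC: 09:15-09:20, 10:00-15:55, 19:35-20:35 (add 1h to convert from UTC-1).
Sven in UTC: 09:05-16:25.
Viktor ∩ Tara: 10:20-14:50.
Viktor ∩ Tara ∩ Pablo: 10:20-11:35, 12:50-14:50.
Viktor ∩ Tara ∩ Pablo ∩ Vera: 10:20-11:35, 12:50-14:50.
Viktor ∩ Tara ∩ Pablo ∩ Vera ∩ Tomás: 10:20-11:35, 12:50-14:50.
Viktor ∩ Tara ∩ Pablo ∩ Vera ∩ Tomás ∩ Sven: 10:20-11:35, 12:50-14:50.
The first common window of at least 45 minutes is 10:20-11:35, so the earliest start is 10:20.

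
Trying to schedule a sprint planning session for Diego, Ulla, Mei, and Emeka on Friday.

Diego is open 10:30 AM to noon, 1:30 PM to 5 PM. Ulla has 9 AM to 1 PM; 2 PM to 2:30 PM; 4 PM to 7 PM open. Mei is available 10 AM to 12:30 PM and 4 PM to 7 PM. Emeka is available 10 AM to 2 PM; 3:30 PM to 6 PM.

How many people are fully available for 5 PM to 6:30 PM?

Ulla and Mei can make the full 17:00-18:30 slot — that's 2.

2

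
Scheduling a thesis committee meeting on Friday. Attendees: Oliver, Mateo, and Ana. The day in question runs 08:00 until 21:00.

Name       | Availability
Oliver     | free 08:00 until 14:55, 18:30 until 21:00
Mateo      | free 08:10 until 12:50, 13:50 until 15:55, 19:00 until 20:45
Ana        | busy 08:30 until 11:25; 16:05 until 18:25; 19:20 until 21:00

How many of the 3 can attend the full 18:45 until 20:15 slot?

Oliver free: 08:00-14:55, 18:30-21:00.
Mateo free: 08:10-12:50, 13:50-15:55, 19:00-20:45.
Ana free: 08:00-08:30, 11:25-16:05, 18:25-19:20 (invert busy blocks within the working day).
Oliver can make the full 18:45-20:15 slot — that's 1.

1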